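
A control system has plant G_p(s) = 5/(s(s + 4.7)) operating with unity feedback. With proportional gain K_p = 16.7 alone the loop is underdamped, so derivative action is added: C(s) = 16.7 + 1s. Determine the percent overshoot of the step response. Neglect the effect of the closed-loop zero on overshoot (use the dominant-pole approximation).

14%

Forward path: (16.7 + 1s)·5/(s(s+4.7)). The closed-loop characteristic equation is s² + (4.7 + 5·1)s + 5·16.7 = 0.
That is s² + 9.7s + 83.5 = 0, so ω_n = 9.138 rad/s and ζ = 9.7/(2·9.138) = 0.5308.
%OS = 100·exp(−πζ/√(1−ζ²)) = 14%.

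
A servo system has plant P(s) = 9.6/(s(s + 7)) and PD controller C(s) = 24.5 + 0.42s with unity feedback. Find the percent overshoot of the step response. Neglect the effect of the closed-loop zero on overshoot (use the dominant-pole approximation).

29.8%

Forward path: (24.5 + 0.42s)·9.6/(s(s+7)). The closed-loop characteristic equation is s² + (7 + 9.6·0.42)s + 9.6·24.5 = 0.
That is s² + 11.03s + 235.2 = 0, so ω_n = 15.34 rad/s and ζ = 11.03/(2·15.34) = 0.3597.
%OS = 100·exp(−πζ/√(1−ζ²)) = 29.8%.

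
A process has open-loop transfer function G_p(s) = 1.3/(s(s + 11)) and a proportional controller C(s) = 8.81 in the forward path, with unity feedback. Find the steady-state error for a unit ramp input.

0.96

The loop has one pole at the origin (type 1). Velocity error constant K_v = lim_{s→0} s·C(s)G_p(s) = 8.81·1.3/11 = 1.041.
Steady-state error to a unit ramp: e_ss = 1/K_v = 0.96.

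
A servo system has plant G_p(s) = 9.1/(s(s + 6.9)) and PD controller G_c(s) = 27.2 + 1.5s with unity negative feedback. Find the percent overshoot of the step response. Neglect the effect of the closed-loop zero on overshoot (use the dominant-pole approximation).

Forward path: (27.2 + 1.5s)·9.1/(s(s+6.9)). The closed-loop characteristic equation is s² + (6.9 + 9.1·1.5)s + 9.1·27.2 = 0.
That is s² + 20.55s + 247.5 = 0, so ω_n = 15.73 rad/s and ζ = 20.55/(2·15.73) = 0.6531.
%OS = 100·exp(−πζ/√(1−ζ²)) = 6.66%.

6.66%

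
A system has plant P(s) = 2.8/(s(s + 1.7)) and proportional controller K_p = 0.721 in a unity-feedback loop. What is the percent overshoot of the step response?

9.58%

The closed-loop denominator s² + 1.7s + 2.019 gives ω_n = √2.019 = 1.421 and ζ = 1.7/(2ω_n) = 0.5982.
%OS = 100·exp(−πζ/√(1−ζ²)) = 100·exp(−π·0.5982/√0.6421) = 9.58%.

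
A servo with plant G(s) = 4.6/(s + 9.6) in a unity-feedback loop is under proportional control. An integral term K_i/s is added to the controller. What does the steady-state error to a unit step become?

0

Adding integral action puts a pole at s = 0 in the forward path, raising the system type to 1; a type-1 loop has zero steady-state error to a step.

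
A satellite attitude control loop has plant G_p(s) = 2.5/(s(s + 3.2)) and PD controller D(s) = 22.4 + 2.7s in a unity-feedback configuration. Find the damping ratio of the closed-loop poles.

Forward path: (22.4 + 2.7s)·2.5/(s(s+3.2)). The closed-loop characteristic equation is s² + (3.2 + 2.5·2.7)s + 2.5·22.4 = 0.
That is s² + 9.95s + 56 = 0, so ω_n = 7.483 rad/s and ζ = 9.95/(2·7.483) = 0.6648.

ζ = 0.665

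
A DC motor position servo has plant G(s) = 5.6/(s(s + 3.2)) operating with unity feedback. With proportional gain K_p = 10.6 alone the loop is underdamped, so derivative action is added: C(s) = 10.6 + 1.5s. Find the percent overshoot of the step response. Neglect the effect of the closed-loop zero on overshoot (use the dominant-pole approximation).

2.75%

Forward path: (10.6 + 1.5s)·5.6/(s(s+3.2)). The closed-loop characteristic equation is s² + (3.2 + 5.6·1.5)s + 5.6·10.6 = 0.
That is s² + 11.6s + 59.36 = 0, so ω_n = 7.705 rad/s and ζ = 11.6/(2·7.705) = 0.7528.
%OS = 100·exp(−πζ/√(1−ζ²)) = 2.75%.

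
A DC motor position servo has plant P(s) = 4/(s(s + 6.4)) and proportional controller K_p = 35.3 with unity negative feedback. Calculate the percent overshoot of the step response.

41.5%

Closed-loop characteristic equation: s² + 6.4s + 141.2 = 0, so ω_n = 11.88 rad/s and ζ = 6.4/(2·11.88) = 0.2693.
%OS = 100·exp(−πζ/√(1−ζ²)) = 100·exp(−π·0.2693/√0.9275) = 41.5%.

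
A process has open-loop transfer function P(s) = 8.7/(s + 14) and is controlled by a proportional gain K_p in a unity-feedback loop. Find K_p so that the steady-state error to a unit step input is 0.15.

The loop is type 0, so e_ss(step) = 1/(1 + K_pos) with K_pos = K_p·P(0).
P(0) = 0.6214. Require 1/(1 + K_p·0.6214) = 0.15, so 1 + 0.6214·K_p = 6.667.
K_p = (6.667 − 1)/0.6214 = 9.12.

K_p = 9.12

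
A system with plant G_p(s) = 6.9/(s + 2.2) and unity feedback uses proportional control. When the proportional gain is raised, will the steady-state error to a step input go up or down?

The position error constant K_pos = K_p·G_p(0) grows with K_p, and e_ss = 1/(1+K_pos) falls.

decrease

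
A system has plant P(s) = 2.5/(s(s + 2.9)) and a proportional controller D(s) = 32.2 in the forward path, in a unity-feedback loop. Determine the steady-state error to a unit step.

0

The open loop D(s)P(s) has a pole at the origin (type 1), so the static position error constant is infinite and e_ss = 1/(1+∞) = 0.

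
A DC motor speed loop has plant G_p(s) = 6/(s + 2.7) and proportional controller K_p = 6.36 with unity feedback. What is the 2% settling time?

Closed-loop transfer function: T(s) = K_p·G_p(s)/(1 + K_p·G_p(s)) = 38.16/(s + 2.7 + 38.16) = 38.16/(s + 40.86).
Time constant τ = 1/40.86 = 0.02447 s, so the 2% settling time is about 4τ = 0.0979 s.

T_s ≈ 0.0979 s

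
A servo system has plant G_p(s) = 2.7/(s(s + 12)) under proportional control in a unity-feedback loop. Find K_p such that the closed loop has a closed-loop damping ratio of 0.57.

Closed-loop characteristic equation: s² + 12s + K_p·2.7 = 0.
So ω_n = √(2.7K_p) and 2ζω_n = 12, giving ζ = 12/(2√(2.7K_p)).
Setting ζ = 0.57: √(2.7K_p) = 12/(2·0.57) = 10.53, so K_p = 110.8/2.7 = 41.

K_p = 41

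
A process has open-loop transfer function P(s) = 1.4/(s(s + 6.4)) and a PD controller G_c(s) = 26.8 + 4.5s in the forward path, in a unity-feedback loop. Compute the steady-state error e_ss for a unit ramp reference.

0.171

The loop has one pole at the origin (type 1). Velocity error constant K_v = lim_{s→0} s·G_c(s)P(s) = 26.8·1.4/6.4 = 5.862.
Steady-state error to a unit ramp: e_ss = 1/K_v = 0.171.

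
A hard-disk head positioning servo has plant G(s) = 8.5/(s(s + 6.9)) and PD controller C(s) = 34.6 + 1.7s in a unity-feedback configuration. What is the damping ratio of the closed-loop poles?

Forward path: (34.6 + 1.7s)·8.5/(s(s+6.9)). The closed-loop characteristic equation is s² + (6.9 + 8.5·1.7)s + 8.5·34.6 = 0.
That is s² + 21.35s + 294.1 = 0, so ω_n = 17.15 rad/s and ζ = 21.35/(2·17.15) = 0.6225.

ζ = 0.622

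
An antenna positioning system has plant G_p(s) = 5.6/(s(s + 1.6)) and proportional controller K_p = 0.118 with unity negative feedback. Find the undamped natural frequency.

1 + K_p·G_p(s) = 0 gives s² + 1.6s + 0.6608 = 0.
Matching s² + 2ζω_n s + ω_n²: ω_n = √0.6608 = 0.8129 rad/s and 2ζω_n = 1.6, so ζ = 1.6/(2·0.8129) = 0.984.

ω_n = 0.813 rad/s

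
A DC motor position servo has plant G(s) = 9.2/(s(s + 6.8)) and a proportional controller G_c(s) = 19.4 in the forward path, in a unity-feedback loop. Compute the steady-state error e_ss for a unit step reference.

0

The open loop G_c(s)G(s) has a pole at the origin (type 1), so the static position error constant is infinite and e_ss = 1/(1+∞) = 0.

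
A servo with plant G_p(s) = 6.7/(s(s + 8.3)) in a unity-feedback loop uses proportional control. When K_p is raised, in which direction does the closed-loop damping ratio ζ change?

ζ = 8.3/(2√(6.7K_p)); increasing K_p raises the denominator, so ζ falls.

decrease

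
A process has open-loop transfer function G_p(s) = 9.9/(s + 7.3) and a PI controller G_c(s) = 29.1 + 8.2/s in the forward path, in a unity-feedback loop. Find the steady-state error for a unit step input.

The open loop G_c(s)G_p(s) has a pole at the origin (type 1), so the static position error constant is infinite and e_ss = 1/(1+∞) = 0.

0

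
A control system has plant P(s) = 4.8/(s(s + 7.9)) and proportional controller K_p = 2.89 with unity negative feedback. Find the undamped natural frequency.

ω_n = 3.72 rad/s

The closed-loop denominator is s(s+7.9) + 2.89·4.8 = s² + 7.9s + 13.87.
Matching s² + 2ζω_n s + ω_n²: ω_n = √13.87 = 3.725 rad/s and 2ζω_n = 7.9, so ζ = 7.9/(2·3.725) = 1.06.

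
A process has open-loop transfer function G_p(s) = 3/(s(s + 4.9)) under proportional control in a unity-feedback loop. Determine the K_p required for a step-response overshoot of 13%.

From %OS = 100·exp(−πζ/√(1−ζ²)) = 13%, ζ = −ln(0.13)/√(π²+ln²(0.13)) = 0.5446.
Characteristic equation s² + 4.9s + 3K_p = 0 gives ζ = 4.9/(2√(3K_p)).
Setting ζ = 0.5446: √(3K_p) = 4.9/(2·0.5446) = 4.498, so K_p = 20.23/3 = 6.74.

K_p = 6.74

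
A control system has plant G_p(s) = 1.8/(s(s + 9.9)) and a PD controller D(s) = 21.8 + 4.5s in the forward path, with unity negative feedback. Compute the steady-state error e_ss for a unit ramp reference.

The loop has one pole at the origin (type 1). Velocity error constant K_v = lim_{s→0} s·D(s)G_p(s) = 21.8·1.8/9.9 = 3.964.
Steady-state error to a unit ramp: e_ss = 1/K_v = 0.252.

0.252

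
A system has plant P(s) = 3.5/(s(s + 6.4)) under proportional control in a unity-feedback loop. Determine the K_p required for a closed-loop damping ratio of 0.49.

Closed-loop characteristic equation: s² + 6.4s + K_p·3.5 = 0.
So ω_n = √(3.5K_p) and 2ζω_n = 6.4, giving ζ = 6.4/(2√(3.5K_p)).
Setting ζ = 0.49: √(3.5K_p) = 6.4/(2·0.49) = 6.531, so K_p = 42.65/3.5 = 12.2.

K_p = 12.2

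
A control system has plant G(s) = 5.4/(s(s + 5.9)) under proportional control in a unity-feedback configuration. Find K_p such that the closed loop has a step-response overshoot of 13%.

From %OS = 100·exp(−πζ/√(1−ζ²)) = 13%, ζ = −ln(0.13)/√(π²+ln²(0.13)) = 0.5446.
Characteristic equation s² + 5.9s + 5.4K_p = 0 gives ζ = 5.9/(2√(5.4K_p)).
Setting ζ = 0.5446: √(5.4K_p) = 5.9/(2·0.5446) = 5.416, so K_p = 29.34/5.4 = 5.43.

K_p = 5.43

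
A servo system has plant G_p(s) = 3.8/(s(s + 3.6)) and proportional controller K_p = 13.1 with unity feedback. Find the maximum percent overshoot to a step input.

43.7%

From 1 + K_pG_p(s) = 0: s² + 3.6s + 49.78 = 0 ⇒ ω_n = 7.055, ζ = 0.2551.
%OS = 100·exp(−πζ/√(1−ζ²)) = 100·exp(−π·0.2551/√0.9349) = 43.7%.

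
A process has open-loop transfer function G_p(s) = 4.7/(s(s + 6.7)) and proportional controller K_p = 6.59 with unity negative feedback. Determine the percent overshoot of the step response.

From 1 + K_pG_p(s) = 0: s² + 6.7s + 30.97 = 0 ⇒ ω_n = 5.565, ζ = 0.6019.
%OS = 100·exp(−πζ/√(1−ζ²)) = 100·exp(−π·0.6019/√0.6377) = 9.37%.

9.37%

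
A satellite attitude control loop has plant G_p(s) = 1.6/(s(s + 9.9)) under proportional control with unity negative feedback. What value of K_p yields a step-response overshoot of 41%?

K_p = 205

From %OS = 100·exp(−πζ/√(1−ζ²)) = 41%, ζ = −ln(0.41)/√(π²+ln²(0.41)) = 0.273.
Characteristic equation s² + 9.9s + 1.6K_p = 0 gives ζ = 9.9/(2√(1.6K_p)).
Setting ζ = 0.273: √(1.6K_p) = 9.9/(2·0.273) = 18.13, so K_p = 328.7/1.6 = 205.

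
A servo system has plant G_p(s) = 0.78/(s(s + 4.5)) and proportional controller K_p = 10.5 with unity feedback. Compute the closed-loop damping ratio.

ζ = 0.786

The closed-loop denominator is s(s+4.5) + 10.5·0.78 = s² + 4.5s + 8.19.
So ω_n² = 8.19 ⇒ ω_n = 2.862 rad/s, and ζ = 4.5/(2ω_n) = 0.786.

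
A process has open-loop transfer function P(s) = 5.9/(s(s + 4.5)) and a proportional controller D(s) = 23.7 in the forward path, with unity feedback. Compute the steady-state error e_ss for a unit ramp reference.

The loop has one pole at the origin (type 1). Velocity error constant K_v = lim_{s→0} s·D(s)P(s) = 23.7·5.9/4.5 = 31.07.
Steady-state error to a unit ramp: e_ss = 1/K_v = 0.0322.

0.0322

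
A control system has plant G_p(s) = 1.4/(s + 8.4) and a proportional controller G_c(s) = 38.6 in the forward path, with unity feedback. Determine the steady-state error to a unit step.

The loop is type 0. Static position error constant K_pos = G_c(0)·G_p(0) = 38.6·0.1667 = 6.433.
Steady-state error to a unit step: e_ss = 1/(1+K_pos) = 1/7.433 = 0.135.

0.135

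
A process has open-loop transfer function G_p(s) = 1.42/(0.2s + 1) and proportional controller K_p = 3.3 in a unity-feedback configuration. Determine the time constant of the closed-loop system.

τ = 0.0352 s

Closed loop: T(s) = K_p·G_p/(1+K_p·G_p) = 4.686/(0.2s + 1 + 4.686), with pole at s = −(1 + 4.686)/0.2 = −28.43.
Closed-loop time constant τ = 1/28.43 = 0.0352 s.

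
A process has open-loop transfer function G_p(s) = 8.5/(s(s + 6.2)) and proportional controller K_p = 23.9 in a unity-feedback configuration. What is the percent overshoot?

From 1 + K_pG_p(s) = 0: s² + 6.2s + 203.1 = 0 ⇒ ω_n = 14.25, ζ = 0.2175.
%OS = 100·exp(−πζ/√(1−ζ²)) = 100·exp(−π·0.2175/√0.9527) = 49.7%.

49.7%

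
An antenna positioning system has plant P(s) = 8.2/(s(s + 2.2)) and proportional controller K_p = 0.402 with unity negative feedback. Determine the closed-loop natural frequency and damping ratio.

With unity feedback the closed-loop characteristic equation is s² + 2.2s + 0.402·8.2 = s² + 2.2s + 3.296 = 0.
So ω_n² = 3.296 ⇒ ω_n = 1.816 rad/s, and ζ = 2.2/(2ω_n) = 0.606.

ω_n = 1.82 rad/s, ζ = 0.606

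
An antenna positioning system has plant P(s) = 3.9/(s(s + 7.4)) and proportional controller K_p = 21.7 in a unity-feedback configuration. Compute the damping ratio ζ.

ζ = 0.402

1 + K_p·P(s) = 0 gives s² + 7.4s + 84.63 = 0.
So ω_n² = 84.63 ⇒ ω_n = 9.199 rad/s, and ζ = 7.4/(2ω_n) = 0.402.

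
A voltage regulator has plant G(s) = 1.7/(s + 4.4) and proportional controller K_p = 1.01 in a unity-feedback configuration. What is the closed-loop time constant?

Closed-loop transfer function: T(s) = K_p·G(s)/(1 + K_p·G(s)) = 1.717/(s + 4.4 + 1.717) = 1.717/(s + 6.117).
Time constant τ = 1/6.117 = 0.163 s.

τ = 0.163 s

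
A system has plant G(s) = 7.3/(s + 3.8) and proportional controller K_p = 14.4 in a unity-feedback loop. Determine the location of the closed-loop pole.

Closed-loop transfer function: T(s) = K_p·G(s)/(1 + K_p·G(s)) = 105.1/(s + 3.8 + 105.1) = 105.1/(s + 108.9).
The closed-loop pole is at s = −108.9.

s = -108.9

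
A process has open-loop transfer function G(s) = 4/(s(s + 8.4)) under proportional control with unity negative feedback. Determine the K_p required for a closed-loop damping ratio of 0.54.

K_p = 15.1

Closed-loop characteristic equation: s² + 8.4s + K_p·4 = 0.
So ω_n = √(4K_p) and 2ζω_n = 8.4, giving ζ = 8.4/(2√(4K_p)).
Setting ζ = 0.54: √(4K_p) = 8.4/(2·0.54) = 7.778, so K_p = 60.49/4 = 15.1.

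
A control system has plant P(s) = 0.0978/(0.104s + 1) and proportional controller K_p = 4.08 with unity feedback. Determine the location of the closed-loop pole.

s = -13.45

Closed loop: T(s) = K_p·P/(1+K_p·P) = 0.399/(0.104s + 1 + 0.399), with pole at s = −(1 + 0.399)/0.104 = −13.45.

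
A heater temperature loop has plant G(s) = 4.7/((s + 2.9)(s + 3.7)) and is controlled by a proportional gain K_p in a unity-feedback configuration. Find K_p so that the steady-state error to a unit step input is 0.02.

For a type-0 loop with proportional control, e_ss = 1/(1 + K_p·G(0)).
G(0) = 0.438. Require 1/(1 + K_p·0.438) = 0.02, so 1 + 0.438·K_p = 50.
K_p = (50 − 1)/0.438 = 112.

K_p = 112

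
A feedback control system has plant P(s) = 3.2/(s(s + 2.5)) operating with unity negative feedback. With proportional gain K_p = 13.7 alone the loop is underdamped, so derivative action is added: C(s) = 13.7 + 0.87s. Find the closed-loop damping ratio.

ζ = 0.399

Forward path: (13.7 + 0.87s)·3.2/(s(s+2.5)). The closed-loop characteristic equation is s² + (2.5 + 3.2·0.87)s + 3.2·13.7 = 0.
That is s² + 5.284s + 43.84 = 0, so ω_n = 6.621 rad/s and ζ = 5.284/(2·6.621) = 0.399.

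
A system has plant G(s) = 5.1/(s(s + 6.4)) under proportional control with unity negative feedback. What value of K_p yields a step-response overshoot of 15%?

K_p = 7.51

From %OS = 100·exp(−πζ/√(1−ζ²)) = 15%, ζ = −ln(0.15)/√(π²+ln²(0.15)) = 0.5169.
Characteristic equation s² + 6.4s + 5.1K_p = 0 gives ζ = 6.4/(2√(5.1K_p)).
Setting ζ = 0.5169: √(5.1K_p) = 6.4/(2·0.5169) = 6.19, so K_p = 38.32/5.1 = 7.51.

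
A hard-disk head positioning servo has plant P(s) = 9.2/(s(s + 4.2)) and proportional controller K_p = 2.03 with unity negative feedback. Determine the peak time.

T_p = 0.832 s

The closed-loop denominator s² + 4.2s + 18.68 gives ω_n = √18.68 = 4.322 and ζ = 4.2/(2ω_n) = 0.4859.
Damped frequency ω_d = ω_n√(1−ζ²) = 3.777 rad/s, so peak time T_p = π/ω_d = 0.832 s.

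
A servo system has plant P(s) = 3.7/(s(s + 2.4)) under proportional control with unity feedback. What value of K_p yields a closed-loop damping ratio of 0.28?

Closed-loop characteristic equation: s² + 2.4s + K_p·3.7 = 0.
So ω_n = √(3.7K_p) and 2ζω_n = 2.4, giving ζ = 2.4/(2√(3.7K_p)).
Setting ζ = 0.28: √(3.7K_p) = 2.4/(2·0.28) = 4.286, so K_p = 18.37/3.7 = 4.96.

K_p = 4.96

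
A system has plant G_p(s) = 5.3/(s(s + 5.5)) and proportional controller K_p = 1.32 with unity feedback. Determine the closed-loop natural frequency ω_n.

ω_n = 2.64 rad/s

With unity feedback the closed-loop characteristic equation is s² + 5.5s + 1.32·5.3 = s² + 5.5s + 6.996 = 0.
Matching s² + 2ζω_n s + ω_n²: ω_n = √6.996 = 2.645 rad/s and 2ζω_n = 5.5, so ζ = 5.5/(2·2.645) = 1.04.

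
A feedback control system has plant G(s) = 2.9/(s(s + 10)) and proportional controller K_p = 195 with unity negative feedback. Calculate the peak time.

Closed-loop characteristic equation: s² + 10s + 565.5 = 0, so ω_n = 23.78 rad/s and ζ = 10/(2·23.78) = 0.2103.
Damped frequency ω_d = ω_n√(1−ζ²) = 23.25 rad/s, so peak time T_p = π/ω_d = 0.135 s.

T_p = 0.135 s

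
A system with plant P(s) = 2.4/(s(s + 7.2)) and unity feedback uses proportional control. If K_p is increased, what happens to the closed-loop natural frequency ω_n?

ω_n = √(2.4·K_p), which grows with K_p.

increase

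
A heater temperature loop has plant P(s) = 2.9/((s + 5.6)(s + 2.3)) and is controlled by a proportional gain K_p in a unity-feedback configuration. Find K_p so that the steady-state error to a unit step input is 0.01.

K_p = 440

The loop is type 0, so e_ss(step) = 1/(1 + K_pos) with K_pos = K_p·P(0).
P(0) = 0.2252. Require 1/(1 + K_p·0.2252) = 0.01, so 1 + 0.2252·K_p = 100.
K_p = (100 − 1)/0.2252 = 440.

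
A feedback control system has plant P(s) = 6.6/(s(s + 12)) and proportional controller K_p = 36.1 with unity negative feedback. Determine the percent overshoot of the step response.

26.6%

Closed-loop characteristic equation: s² + 12s + 238.3 = 0, so ω_n = 15.44 rad/s and ζ = 12/(2·15.44) = 0.3887.
%OS = 100·exp(−πζ/√(1−ζ²)) = 100·exp(−π·0.3887/√0.8489) = 26.6%.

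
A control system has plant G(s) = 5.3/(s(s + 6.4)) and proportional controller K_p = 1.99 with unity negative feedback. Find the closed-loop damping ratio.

ζ = 0.985

With unity feedback the closed-loop characteristic equation is s² + 6.4s + 1.99·5.3 = s² + 6.4s + 10.55 = 0.
Matching s² + 2ζω_n s + ω_n²: ω_n = √10.55 = 3.248 rad/s and 2ζω_n = 6.4, so ζ = 6.4/(2·3.248) = 0.985.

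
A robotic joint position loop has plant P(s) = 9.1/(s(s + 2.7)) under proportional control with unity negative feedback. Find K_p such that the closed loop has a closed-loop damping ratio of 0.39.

Closed-loop characteristic equation: s² + 2.7s + K_p·9.1 = 0.
So ω_n = √(9.1K_p) and 2ζω_n = 2.7, giving ζ = 2.7/(2√(9.1K_p)).
Setting ζ = 0.39: √(9.1K_p) = 2.7/(2·0.39) = 3.462, so K_p = 11.98/9.1 = 1.32.

K_p = 1.32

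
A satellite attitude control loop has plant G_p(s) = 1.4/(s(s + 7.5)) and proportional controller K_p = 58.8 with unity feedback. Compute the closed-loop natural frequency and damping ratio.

ω_n = 9.07 rad/s, ζ = 0.413

The closed-loop denominator is s(s+7.5) + 58.8·1.4 = s² + 7.5s + 82.32.
So ω_n² = 82.32 ⇒ ω_n = 9.073 rad/s, and ζ = 7.5/(2ω_n) = 0.413.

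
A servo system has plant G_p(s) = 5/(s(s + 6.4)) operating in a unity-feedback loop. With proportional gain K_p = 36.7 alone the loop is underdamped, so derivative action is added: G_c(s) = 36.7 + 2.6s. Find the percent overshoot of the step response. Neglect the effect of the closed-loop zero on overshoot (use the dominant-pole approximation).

3.98%

Forward path: (36.7 + 2.6s)·5/(s(s+6.4)). The closed-loop characteristic equation is s² + (6.4 + 5·2.6)s + 5·36.7 = 0.
That is s² + 19.4s + 183.5 = 0, so ω_n = 13.55 rad/s and ζ = 19.4/(2·13.55) = 0.7161.
%OS = 100·exp(−πζ/√(1−ζ²)) = 3.98%.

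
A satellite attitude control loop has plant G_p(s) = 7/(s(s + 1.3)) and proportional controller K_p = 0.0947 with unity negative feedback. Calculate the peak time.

From 1 + K_pG_p(s) = 0: s² + 1.3s + 0.6629 = 0 ⇒ ω_n = 0.8142, ζ = 0.7983.
Damped frequency ω_d = ω_n√(1−ζ²) = 0.4903 rad/s, so peak time T_p = π/ω_d = 6.41 s.

T_p = 6.41 s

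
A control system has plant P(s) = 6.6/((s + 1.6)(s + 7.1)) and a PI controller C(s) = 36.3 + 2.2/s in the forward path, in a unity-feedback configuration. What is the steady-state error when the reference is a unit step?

The open loop C(s)P(s) has a pole at the origin (type 1), so the static position error constant is infinite and e_ss = 1/(1+∞) = 0.

0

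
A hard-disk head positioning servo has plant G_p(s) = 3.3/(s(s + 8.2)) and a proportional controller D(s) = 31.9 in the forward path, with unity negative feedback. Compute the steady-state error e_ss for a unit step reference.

0

The open loop D(s)G_p(s) has a pole at the origin (type 1), so the static position error constant is infinite and e_ss = 1/(1+∞) = 0.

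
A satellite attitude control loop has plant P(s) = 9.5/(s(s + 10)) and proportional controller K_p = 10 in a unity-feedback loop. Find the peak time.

The closed-loop denominator s² + 10s + 95 gives ω_n = √95 = 9.747 and ζ = 10/(2ω_n) = 0.513.
Damped frequency ω_d = ω_n√(1−ζ²) = 8.367 rad/s, so peak time T_p = π/ω_d = 0.375 s.

T_p = 0.375 s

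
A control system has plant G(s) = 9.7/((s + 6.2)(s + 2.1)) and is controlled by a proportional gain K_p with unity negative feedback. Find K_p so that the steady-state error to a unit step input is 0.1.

For a type-0 loop with proportional control, e_ss = 1/(1 + K_p·G(0)).
G(0) = 0.745. Require 1/(1 + K_p·0.745) = 0.1, so 1 + 0.745·K_p = 10.
K_p = (10 − 1)/0.745 = 12.1.

K_p = 12.1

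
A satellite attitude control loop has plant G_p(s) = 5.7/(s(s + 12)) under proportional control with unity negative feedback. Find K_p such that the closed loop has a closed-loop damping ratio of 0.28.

Closed-loop characteristic equation: s² + 12s + K_p·5.7 = 0.
So ω_n = √(5.7K_p) and 2ζω_n = 12, giving ζ = 12/(2√(5.7K_p)).
Setting ζ = 0.28: √(5.7K_p) = 12/(2·0.28) = 21.43, so K_p = 459.2/5.7 = 80.6.

K_p = 80.6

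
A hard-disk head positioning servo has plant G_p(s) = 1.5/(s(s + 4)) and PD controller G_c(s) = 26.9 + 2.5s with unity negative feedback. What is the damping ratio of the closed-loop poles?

Forward path: (26.9 + 2.5s)·1.5/(s(s+4)). The closed-loop characteristic equation is s² + (4 + 1.5·2.5)s + 1.5·26.9 = 0.
That is s² + 7.75s + 40.35 = 0, so ω_n = 6.352 rad/s and ζ = 7.75/(2·6.352) = 0.61.

ζ = 0.61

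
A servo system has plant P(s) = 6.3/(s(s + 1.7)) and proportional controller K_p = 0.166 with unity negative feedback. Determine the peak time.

T_p = 5.53 s

From 1 + K_pP(s) = 0: s² + 1.7s + 1.046 = 0 ⇒ ω_n = 1.023, ζ = 0.8312.
Damped frequency ω_d = ω_n√(1−ζ²) = 0.5686 rad/s, so peak time T_p = π/ω_d = 5.53 s.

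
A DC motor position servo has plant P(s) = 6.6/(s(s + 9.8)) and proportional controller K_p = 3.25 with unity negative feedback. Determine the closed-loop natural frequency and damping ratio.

1 + K_p·P(s) = 0 gives s² + 9.8s + 21.45 = 0.
So ω_n² = 21.45 ⇒ ω_n = 4.631 rad/s, and ζ = 9.8/(2ω_n) = 1.06.

ω_n = 4.63 rad/s, ζ = 1.06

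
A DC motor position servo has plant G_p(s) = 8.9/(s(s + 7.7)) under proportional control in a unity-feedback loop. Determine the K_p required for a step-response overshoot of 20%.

From %OS = 100·exp(−πζ/√(1−ζ²)) = 20%, ζ = −ln(0.2)/√(π²+ln²(0.2)) = 0.4559.
Characteristic equation s² + 7.7s + 8.9K_p = 0 gives ζ = 7.7/(2√(8.9K_p)).
Setting ζ = 0.4559: √(8.9K_p) = 7.7/(2·0.4559) = 8.444, so K_p = 71.3/8.9 = 8.01.

K_p = 8.01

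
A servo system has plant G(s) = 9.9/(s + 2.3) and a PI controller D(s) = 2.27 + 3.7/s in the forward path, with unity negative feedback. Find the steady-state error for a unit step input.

The open loop D(s)G(s) has a pole at the origin (type 1), so the static position error constant is infinite and e_ss = 1/(1+∞) = 0.

0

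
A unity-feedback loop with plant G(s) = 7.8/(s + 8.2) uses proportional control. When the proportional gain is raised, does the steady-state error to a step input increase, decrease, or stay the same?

decrease

e_ss = 1/(1 + K_p·G(0)); a larger K_p raises the denominator, so e_ss decreases.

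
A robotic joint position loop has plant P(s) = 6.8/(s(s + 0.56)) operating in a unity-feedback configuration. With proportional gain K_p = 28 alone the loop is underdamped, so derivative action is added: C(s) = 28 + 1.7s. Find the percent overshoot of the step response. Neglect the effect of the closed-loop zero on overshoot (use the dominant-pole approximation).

21.5%

Forward path: (28 + 1.7s)·6.8/(s(s+0.56)). The closed-loop characteristic equation is s² + (0.56 + 6.8·1.7)s + 6.8·28 = 0.
That is s² + 12.12s + 190.4 = 0, so ω_n = 13.8 rad/s and ζ = 12.12/(2·13.8) = 0.4392.
%OS = 100·exp(−πζ/√(1−ζ²)) = 21.5%.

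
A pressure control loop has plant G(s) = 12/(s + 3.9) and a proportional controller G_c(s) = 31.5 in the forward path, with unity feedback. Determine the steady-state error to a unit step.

0.0102

The loop is type 0. Static position error constant K_pos = G_c(0)·G(0) = 31.5·3.077 = 96.92.
Steady-state error to a unit step: e_ss = 1/(1+K_pos) = 1/97.92 = 0.0102.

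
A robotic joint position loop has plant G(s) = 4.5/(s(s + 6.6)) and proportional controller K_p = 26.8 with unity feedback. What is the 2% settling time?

From 1 + K_pG(s) = 0: s² + 6.6s + 120.6 = 0 ⇒ ω_n = 10.98, ζ = 0.3005.
2% settling time T_s ≈ 4/(ζω_n) = 4/3.3 = 1.21 s.

T_s ≈ 1.21 s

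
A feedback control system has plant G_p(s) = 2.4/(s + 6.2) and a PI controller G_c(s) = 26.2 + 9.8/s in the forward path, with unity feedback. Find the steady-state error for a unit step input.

The open loop G_c(s)G_p(s) has a pole at the origin (type 1), so the static position error constant is infinite and e_ss = 1/(1+∞) = 0.

0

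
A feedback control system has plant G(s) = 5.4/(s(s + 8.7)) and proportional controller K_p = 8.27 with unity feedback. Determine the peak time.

Closed-loop characteristic equation: s² + 8.7s + 44.66 = 0, so ω_n = 6.683 rad/s and ζ = 8.7/(2·6.683) = 0.6509.
Damped frequency ω_d = ω_n√(1−ζ²) = 5.073 rad/s, so peak time T_p = π/ω_d = 0.619 s.

T_p = 0.619 s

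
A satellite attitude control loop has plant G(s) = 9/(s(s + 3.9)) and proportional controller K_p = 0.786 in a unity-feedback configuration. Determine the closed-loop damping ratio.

ζ = 0.733

The closed-loop denominator is s(s+3.9) + 0.786·9 = s² + 3.9s + 7.074.
So ω_n² = 7.074 ⇒ ω_n = 2.66 rad/s, and ζ = 3.9/(2ω_n) = 0.733.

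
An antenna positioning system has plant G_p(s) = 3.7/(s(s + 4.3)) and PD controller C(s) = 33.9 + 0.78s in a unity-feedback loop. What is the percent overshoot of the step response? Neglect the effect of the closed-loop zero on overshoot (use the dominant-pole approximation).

Forward path: (33.9 + 0.78s)·3.7/(s(s+4.3)). The closed-loop characteristic equation is s² + (4.3 + 3.7·0.78)s + 3.7·33.9 = 0.
That is s² + 7.186s + 125.4 = 0, so ω_n = 11.2 rad/s and ζ = 7.186/(2·11.2) = 0.3208.
%OS = 100·exp(−πζ/√(1−ζ²)) = 34.5%.

34.5%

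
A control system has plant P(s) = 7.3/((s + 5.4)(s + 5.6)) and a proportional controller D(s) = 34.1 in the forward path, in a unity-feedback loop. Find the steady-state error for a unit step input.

The loop is type 0. Static position error constant K_pos = D(0)·P(0) = 34.1·0.2414 = 8.232.
Steady-state error to a unit step: e_ss = 1/(1+K_pos) = 1/9.232 = 0.108.

0.108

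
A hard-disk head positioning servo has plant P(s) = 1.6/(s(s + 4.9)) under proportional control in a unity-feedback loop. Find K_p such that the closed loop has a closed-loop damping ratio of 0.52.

K_p = 13.9

Closed-loop characteristic equation: s² + 4.9s + K_p·1.6 = 0.
So ω_n = √(1.6K_p) and 2ζω_n = 4.9, giving ζ = 4.9/(2√(1.6K_p)).
Setting ζ = 0.52: √(1.6K_p) = 4.9/(2·0.52) = 4.712, so K_p = 22.2/1.6 = 13.9.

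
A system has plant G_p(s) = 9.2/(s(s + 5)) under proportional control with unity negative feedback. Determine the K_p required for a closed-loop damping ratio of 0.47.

K_p = 3.08

Closed-loop characteristic equation: s² + 5s + K_p·9.2 = 0.
So ω_n = √(9.2K_p) and 2ζω_n = 5, giving ζ = 5/(2√(9.2K_p)).
Setting ζ = 0.47: √(9.2K_p) = 5/(2·0.47) = 5.319, so K_p = 28.29/9.2 = 3.08.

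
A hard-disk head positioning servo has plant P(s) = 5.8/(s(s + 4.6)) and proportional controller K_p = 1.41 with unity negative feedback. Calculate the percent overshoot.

The closed-loop denominator s² + 4.6s + 8.178 gives ω_n = √8.178 = 2.86 and ζ = 4.6/(2ω_n) = 0.8043.
%OS = 100·exp(−πζ/√(1−ζ²)) = 100·exp(−π·0.8043/√0.3531) = 1.42%.

1.42%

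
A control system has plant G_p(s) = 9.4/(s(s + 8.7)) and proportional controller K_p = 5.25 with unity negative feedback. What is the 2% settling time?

Closed-loop characteristic equation: s² + 8.7s + 49.35 = 0, so ω_n = 7.025 rad/s and ζ = 8.7/(2·7.025) = 0.6192.
2% settling time T_s ≈ 4/(ζω_n) = 4/4.35 = 0.92 s.

T_s ≈ 0.92 s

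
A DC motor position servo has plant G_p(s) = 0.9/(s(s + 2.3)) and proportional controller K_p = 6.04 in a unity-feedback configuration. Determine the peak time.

T_p = 1.55 s

From 1 + K_pG_p(s) = 0: s² + 2.3s + 5.436 = 0 ⇒ ω_n = 2.332, ζ = 0.4932.
Damped frequency ω_d = ω_n√(1−ζ²) = 2.028 rad/s, so peak time T_p = π/ω_d = 1.55 s.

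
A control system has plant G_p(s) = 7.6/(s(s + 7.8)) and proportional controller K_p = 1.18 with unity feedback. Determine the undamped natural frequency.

ω_n = 2.99 rad/s

1 + K_p·G_p(s) = 0 gives s² + 7.8s + 8.968 = 0.
So ω_n² = 8.968 ⇒ ω_n = 2.995 rad/s, and ζ = 7.8/(2ω_n) = 1.3.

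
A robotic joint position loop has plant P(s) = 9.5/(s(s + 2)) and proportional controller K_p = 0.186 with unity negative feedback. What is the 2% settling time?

T_s ≈ 4 s

Closed-loop characteristic equation: s² + 2s + 1.767 = 0, so ω_n = 1.329 rad/s and ζ = 2/(2·1.329) = 0.7523.
2% settling time T_s ≈ 4/(ζω_n) = 4/1 = 4 s.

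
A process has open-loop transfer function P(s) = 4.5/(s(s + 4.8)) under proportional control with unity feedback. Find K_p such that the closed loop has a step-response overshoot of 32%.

K_p = 11

From %OS = 100·exp(−πζ/√(1−ζ²)) = 32%, ζ = −ln(0.32)/√(π²+ln²(0.32)) = 0.341.
Characteristic equation s² + 4.8s + 4.5K_p = 0 gives ζ = 4.8/(2√(4.5K_p)).
Setting ζ = 0.341: √(4.5K_p) = 4.8/(2·0.341) = 7.039, so K_p = 49.55/4.5 = 11.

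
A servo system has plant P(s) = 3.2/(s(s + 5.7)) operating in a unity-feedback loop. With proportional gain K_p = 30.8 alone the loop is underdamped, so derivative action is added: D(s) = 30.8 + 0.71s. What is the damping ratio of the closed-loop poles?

ζ = 0.402

Forward path: (30.8 + 0.71s)·3.2/(s(s+5.7)). The closed-loop characteristic equation is s² + (5.7 + 3.2·0.71)s + 3.2·30.8 = 0.
That is s² + 7.972s + 98.56 = 0, so ω_n = 9.928 rad/s and ζ = 7.972/(2·9.928) = 0.4015.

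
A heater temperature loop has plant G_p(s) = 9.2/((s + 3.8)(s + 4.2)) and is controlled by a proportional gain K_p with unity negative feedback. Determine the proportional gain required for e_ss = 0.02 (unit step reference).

K_p = 85

For a type-0 loop with proportional control, e_ss = 1/(1 + K_p·G_p(0)).
G_p(0) = 0.5764. Require 1/(1 + K_p·0.5764) = 0.02, so 1 + 0.5764·K_p = 50.
K_p = (50 − 1)/0.5764 = 85.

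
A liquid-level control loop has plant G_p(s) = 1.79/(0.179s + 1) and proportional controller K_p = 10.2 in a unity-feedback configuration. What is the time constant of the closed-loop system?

Closed loop: T(s) = K_p·G_p/(1+K_p·G_p) = 18.26/(0.179s + 1 + 18.26), with pole at s = −(1 + 18.26)/0.179 = −107.6.
Closed-loop time constant τ = 1/107.6 = 0.00929 s.

τ = 0.00929 s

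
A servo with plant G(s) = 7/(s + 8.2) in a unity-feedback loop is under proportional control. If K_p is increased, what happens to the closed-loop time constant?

decrease

The closed-loop bandwidth 8.2+K_p·7 grows with K_p, so τ shrinks.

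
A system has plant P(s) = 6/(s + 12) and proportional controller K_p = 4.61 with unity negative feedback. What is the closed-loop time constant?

τ = 0.0252 s

Closed-loop transfer function: T(s) = K_p·P(s)/(1 + K_p·P(s)) = 27.66/(s + 12 + 27.66) = 27.66/(s + 39.66).
Time constant τ = 1/39.66 = 0.0252 s.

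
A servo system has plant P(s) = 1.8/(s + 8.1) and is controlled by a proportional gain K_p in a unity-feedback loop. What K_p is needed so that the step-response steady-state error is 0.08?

Steady-state error for a unit step on this type-0 loop is 1/(1 + K_p·P(0)).
P(0) = 0.2222. Require 1/(1 + K_p·0.2222) = 0.08, so 1 + 0.2222·K_p = 12.5.
K_p = (12.5 − 1)/0.2222 = 51.7.

K_p = 51.7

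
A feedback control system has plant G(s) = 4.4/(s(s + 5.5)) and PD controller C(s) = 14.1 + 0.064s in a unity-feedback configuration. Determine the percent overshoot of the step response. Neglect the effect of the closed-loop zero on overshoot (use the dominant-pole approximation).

Forward path: (14.1 + 0.064s)·4.4/(s(s+5.5)). The closed-loop characteristic equation is s² + (5.5 + 4.4·0.064)s + 4.4·14.1 = 0.
That is s² + 5.782s + 62.04 = 0, so ω_n = 7.877 rad/s and ζ = 5.782/(2·7.877) = 0.367.
%OS = 100·exp(−πζ/√(1−ζ²)) = 29%.

29%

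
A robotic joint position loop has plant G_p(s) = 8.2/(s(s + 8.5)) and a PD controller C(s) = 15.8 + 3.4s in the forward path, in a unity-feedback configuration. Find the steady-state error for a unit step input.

The open loop C(s)G_p(s) has a pole at the origin (type 1), so the static position error constant is infinite and e_ss = 1/(1+∞) = 0.

0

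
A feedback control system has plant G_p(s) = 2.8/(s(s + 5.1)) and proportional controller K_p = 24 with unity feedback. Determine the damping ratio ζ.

ζ = 0.311

1 + K_p·G_p(s) = 0 gives s² + 5.1s + 67.2 = 0.
Matching s² + 2ζω_n s + ω_n²: ω_n = √67.2 = 8.198 rad/s and 2ζω_n = 5.1, so ζ = 5.1/(2·8.198) = 0.311.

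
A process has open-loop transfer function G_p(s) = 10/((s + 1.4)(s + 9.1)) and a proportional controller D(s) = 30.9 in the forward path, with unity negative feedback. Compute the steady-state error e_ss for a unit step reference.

The loop is type 0. Static position error constant K_pos = D(0)·G_p(0) = 30.9·0.7849 = 24.25.
Steady-state error to a unit step: e_ss = 1/(1+K_pos) = 1/25.25 = 0.0396.

0.0396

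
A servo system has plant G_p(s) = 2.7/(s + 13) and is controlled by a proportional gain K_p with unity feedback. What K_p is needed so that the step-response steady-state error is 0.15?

For a type-0 loop with proportional control, e_ss = 1/(1 + K_p·G_p(0)).
G_p(0) = 0.2077. Require 1/(1 + K_p·0.2077) = 0.15, so 1 + 0.2077·K_p = 6.667.
K_p = (6.667 − 1)/0.2077 = 27.3.

K_p = 27.3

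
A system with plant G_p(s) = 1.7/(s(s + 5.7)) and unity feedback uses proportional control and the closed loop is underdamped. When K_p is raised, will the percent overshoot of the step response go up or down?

ζ = 5.7/(2√(1.7K_p)) decreases as K_p grows; lower damping means more overshoot.

increase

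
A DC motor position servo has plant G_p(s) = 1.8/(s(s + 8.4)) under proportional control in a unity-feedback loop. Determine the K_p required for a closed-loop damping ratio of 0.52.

K_p = 36.2

Closed-loop characteristic equation: s² + 8.4s + K_p·1.8 = 0.
So ω_n = √(1.8K_p) and 2ζω_n = 8.4, giving ζ = 8.4/(2√(1.8K_p)).
Setting ζ = 0.52: √(1.8K_p) = 8.4/(2·0.52) = 8.077, so K_p = 65.24/1.8 = 36.2.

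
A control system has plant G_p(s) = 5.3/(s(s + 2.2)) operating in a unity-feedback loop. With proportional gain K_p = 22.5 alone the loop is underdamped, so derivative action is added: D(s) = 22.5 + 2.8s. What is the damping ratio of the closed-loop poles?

ζ = 0.78

Forward path: (22.5 + 2.8s)·5.3/(s(s+2.2)). The closed-loop characteristic equation is s² + (2.2 + 5.3·2.8)s + 5.3·22.5 = 0.
That is s² + 17.04s + 119.2 = 0, so ω_n = 10.92 rad/s and ζ = 17.04/(2·10.92) = 0.7802.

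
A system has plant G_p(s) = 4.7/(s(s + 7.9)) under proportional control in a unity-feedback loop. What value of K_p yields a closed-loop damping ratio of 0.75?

Closed-loop characteristic equation: s² + 7.9s + K_p·4.7 = 0.
So ω_n = √(4.7K_p) and 2ζω_n = 7.9, giving ζ = 7.9/(2√(4.7K_p)).
Setting ζ = 0.75: √(4.7K_p) = 7.9/(2·0.75) = 5.267, so K_p = 27.74/4.7 = 5.9.

K_p = 5.9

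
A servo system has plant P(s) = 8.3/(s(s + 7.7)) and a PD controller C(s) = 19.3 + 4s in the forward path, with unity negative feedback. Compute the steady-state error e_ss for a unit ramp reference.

The loop has one pole at the origin (type 1). Velocity error constant K_v = lim_{s→0} s·C(s)P(s) = 19.3·8.3/7.7 = 20.8.
Steady-state error to a unit ramp: e_ss = 1/K_v = 0.0481.

0.0481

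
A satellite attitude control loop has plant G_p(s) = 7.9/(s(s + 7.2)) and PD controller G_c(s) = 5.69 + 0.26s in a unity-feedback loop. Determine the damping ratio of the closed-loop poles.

ζ = 0.69

Forward path: (5.69 + 0.26s)·7.9/(s(s+7.2)). The closed-loop characteristic equation is s² + (7.2 + 7.9·0.26)s + 7.9·5.69 = 0.
That is s² + 9.254s + 44.95 = 0, so ω_n = 6.705 rad/s and ζ = 9.254/(2·6.705) = 0.6901.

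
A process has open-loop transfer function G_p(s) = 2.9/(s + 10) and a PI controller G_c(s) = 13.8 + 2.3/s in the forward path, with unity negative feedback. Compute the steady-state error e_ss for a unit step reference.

The open loop G_c(s)G_p(s) has a pole at the origin (type 1), so the static position error constant is infinite and e_ss = 1/(1+∞) = 0.

0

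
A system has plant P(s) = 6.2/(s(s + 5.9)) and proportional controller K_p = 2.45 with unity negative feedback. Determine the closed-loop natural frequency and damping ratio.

ω_n = 3.9 rad/s, ζ = 0.757

With unity feedback the closed-loop characteristic equation is s² + 5.9s + 2.45·6.2 = s² + 5.9s + 15.19 = 0.
So ω_n² = 15.19 ⇒ ω_n = 3.897 rad/s, and ζ = 5.9/(2ω_n) = 0.757.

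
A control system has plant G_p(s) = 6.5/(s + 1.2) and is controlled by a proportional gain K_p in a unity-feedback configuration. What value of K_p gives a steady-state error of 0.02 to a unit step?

K_p = 9.05

The loop is type 0, so e_ss(step) = 1/(1 + K_pos) with K_pos = K_p·G_p(0).
G_p(0) = 5.417. Require 1/(1 + K_p·5.417) = 0.02, so 1 + 5.417·K_p = 50.
K_p = (50 − 1)/5.417 = 9.05.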